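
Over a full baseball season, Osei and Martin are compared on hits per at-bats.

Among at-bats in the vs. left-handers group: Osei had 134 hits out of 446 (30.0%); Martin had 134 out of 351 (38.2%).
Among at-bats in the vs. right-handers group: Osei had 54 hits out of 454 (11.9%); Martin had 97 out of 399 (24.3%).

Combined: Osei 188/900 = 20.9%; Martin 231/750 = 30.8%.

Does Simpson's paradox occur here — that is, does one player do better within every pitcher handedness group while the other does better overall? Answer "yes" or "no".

Within each pitcher handedness level (vs. left-handers 30.0% vs 38.2%; vs. right-handers 11.9% vs 24.3%), Martin has the higher rate every time. Pooled: 20.9% vs 30.8% — Martin has the higher rate overall. They agree.

no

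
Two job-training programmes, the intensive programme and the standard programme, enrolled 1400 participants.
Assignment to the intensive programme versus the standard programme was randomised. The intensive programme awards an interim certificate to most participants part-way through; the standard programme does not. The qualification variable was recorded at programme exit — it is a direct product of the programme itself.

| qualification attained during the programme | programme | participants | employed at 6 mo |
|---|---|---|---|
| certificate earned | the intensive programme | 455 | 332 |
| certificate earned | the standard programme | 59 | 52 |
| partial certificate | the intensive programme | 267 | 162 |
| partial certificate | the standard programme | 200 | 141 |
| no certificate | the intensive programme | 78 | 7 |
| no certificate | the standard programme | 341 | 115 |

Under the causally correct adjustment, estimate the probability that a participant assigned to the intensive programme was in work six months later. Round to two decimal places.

The stratified and pooled comparisons disagree (the standard programme wins within each qualification attained during the programme; the intensive programme wins overall), so the answer turns on the causal role of qualification attained during the programme.
Because the programme influences qualification attained during the programme, qualification attained during the programme is a post-treatment mediator, not a confounder. Stratifying on it would bias the estimate; the causal effect is the crude pooled difference.
So P(outcome | do(the intensive programme)) is just the pooled rate for the intensive programme: 501/800 = 0.626.

0.63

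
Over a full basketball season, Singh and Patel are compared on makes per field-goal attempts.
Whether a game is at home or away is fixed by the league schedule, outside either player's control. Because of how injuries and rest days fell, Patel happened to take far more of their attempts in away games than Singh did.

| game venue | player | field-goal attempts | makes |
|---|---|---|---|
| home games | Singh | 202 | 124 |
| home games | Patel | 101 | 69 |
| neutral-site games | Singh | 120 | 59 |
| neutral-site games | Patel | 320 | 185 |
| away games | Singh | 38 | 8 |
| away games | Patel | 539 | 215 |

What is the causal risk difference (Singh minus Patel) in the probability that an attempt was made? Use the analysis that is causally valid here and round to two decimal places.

-0.13

The imbalance in game venue arose from how field-goal attempts were allocated, not from anything the player did; and game venue independently affects the outcome. The pooled gap is confounded — condition on game venue.
Adjusting over the population distribution of game venue: 0.230·(0.614−0.683) + 0.333·(0.492−0.578) + 0.437·(0.211−0.399) = -0.127.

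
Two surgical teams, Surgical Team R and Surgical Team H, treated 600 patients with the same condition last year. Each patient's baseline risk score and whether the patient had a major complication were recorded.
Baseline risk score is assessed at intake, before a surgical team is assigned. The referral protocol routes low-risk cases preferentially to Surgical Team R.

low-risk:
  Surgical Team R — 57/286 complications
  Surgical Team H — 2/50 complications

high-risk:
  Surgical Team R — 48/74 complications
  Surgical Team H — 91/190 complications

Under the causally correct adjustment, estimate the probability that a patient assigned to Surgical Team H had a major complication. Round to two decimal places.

0.23

The stratified and pooled comparisons disagree (Surgical Team H wins within each baseline risk score; Surgical Team R wins overall), so the answer turns on the causal role of baseline risk score.
Since baseline risk score is a pre-existing factor (not a product of the surgical team) and it affects the outcome on its own, it is a confounder. The stratified rates, not the pooled rate, identify the causal effect.
Standardising Surgical Team H to the population baseline risk score mix: 0.560·2/50 + 0.440·91/190 = 0.233.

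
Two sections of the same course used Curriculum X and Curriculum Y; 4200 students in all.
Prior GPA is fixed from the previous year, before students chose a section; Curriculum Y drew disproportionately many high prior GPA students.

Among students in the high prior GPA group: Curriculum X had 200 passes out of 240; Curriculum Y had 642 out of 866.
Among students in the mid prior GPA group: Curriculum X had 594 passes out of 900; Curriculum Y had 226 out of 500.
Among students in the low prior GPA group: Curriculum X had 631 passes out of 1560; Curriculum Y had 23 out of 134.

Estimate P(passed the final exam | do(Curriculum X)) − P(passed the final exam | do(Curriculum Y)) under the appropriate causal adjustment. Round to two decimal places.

+0.19

The prior GPA band-specific comparison favours Curriculum X throughout, but the pooled figures favour Curriculum Y. The question is whether to condition on prior GPA band.
The imbalance in prior GPA band arose from how students were allocated, not from anything the teaching method did; and prior GPA band independently affects the outcome. The pooled gap is confounded — condition on prior GPA band.
Adjusting over the population distribution of prior GPA band: 0.263·(0.833−0.741) + 0.333·(0.660−0.452) + 0.403·(0.404−0.172) = +0.187.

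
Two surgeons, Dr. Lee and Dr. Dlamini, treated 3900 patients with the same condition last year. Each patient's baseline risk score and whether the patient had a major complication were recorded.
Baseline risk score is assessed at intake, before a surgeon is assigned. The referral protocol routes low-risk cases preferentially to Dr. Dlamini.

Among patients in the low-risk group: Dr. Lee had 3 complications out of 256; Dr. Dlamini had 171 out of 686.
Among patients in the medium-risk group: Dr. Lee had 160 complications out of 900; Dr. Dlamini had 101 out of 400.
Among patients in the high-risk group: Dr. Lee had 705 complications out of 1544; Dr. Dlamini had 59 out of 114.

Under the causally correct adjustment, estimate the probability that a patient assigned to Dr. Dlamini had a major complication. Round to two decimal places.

Baseline risk score differs across surgeons for reasons unrelated to any effect of the surgeon itself, and it separately predicts the outcome — a classic confounder. We must compare within baseline risk score levels.
Standardising Dr. Dlamini to the population baseline risk score mix: 0.242·171/686 + 0.333·101/400 + 0.425·59/114 = 0.364.

0.36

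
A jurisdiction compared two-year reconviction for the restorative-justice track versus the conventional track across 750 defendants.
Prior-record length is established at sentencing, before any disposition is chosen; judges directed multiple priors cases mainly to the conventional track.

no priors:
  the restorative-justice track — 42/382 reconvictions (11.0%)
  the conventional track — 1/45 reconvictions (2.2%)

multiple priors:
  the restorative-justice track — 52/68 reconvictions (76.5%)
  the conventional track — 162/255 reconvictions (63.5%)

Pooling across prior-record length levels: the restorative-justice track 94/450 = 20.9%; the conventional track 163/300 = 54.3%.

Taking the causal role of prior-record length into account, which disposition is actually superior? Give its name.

the conventional track

Nothing the disposition does changes prior-record length; the imbalance is an allocation artefact. With prior-record length also predicting the outcome, the pooled figure is confounded, and the within-stratum comparison is the causal one.
Within each level — no priors: 11.0% vs 2.2%; multiple priors: 76.5% vs 63.5% — the conventional track is lower every time.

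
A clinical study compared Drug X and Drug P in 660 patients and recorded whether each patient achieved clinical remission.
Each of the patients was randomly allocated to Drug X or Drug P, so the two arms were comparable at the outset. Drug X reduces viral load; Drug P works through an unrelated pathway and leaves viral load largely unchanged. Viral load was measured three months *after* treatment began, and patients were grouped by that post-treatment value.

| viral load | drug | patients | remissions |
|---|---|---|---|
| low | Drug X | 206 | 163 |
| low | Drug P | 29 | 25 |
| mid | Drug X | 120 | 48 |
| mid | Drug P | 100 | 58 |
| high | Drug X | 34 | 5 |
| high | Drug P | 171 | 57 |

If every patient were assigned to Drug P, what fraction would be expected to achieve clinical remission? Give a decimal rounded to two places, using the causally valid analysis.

0.47

The viral load-specific comparison favours Drug P throughout, but the pooled figures favour Drug X. The question is whether to condition on viral load.
Because the drug influences viral load, viral load is a post-treatment mediator, not a confounder. Stratifying on it would bias the estimate; the causal effect is the crude pooled difference.
So P(outcome | do(Drug P)) is just the pooled rate for Drug P: 140/300 = 0.467.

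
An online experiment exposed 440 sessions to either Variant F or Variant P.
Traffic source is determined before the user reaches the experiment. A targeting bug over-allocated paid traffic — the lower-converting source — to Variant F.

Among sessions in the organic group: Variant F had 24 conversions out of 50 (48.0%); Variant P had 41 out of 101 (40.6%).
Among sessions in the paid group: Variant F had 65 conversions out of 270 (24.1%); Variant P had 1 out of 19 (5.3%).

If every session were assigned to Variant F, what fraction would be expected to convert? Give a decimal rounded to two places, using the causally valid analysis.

0.32

Within every traffic source level Variant F has the higher rate, yet pooled Variant P does — Simpson's reversal.
Traffic source differs across variants for reasons unrelated to any effect of the variant itself, and it separately predicts the outcome — a classic confounder. We must compare within traffic source levels.
Standardising Variant F to the population traffic source mix: 0.343·24/50 + 0.657·65/270 = 0.323.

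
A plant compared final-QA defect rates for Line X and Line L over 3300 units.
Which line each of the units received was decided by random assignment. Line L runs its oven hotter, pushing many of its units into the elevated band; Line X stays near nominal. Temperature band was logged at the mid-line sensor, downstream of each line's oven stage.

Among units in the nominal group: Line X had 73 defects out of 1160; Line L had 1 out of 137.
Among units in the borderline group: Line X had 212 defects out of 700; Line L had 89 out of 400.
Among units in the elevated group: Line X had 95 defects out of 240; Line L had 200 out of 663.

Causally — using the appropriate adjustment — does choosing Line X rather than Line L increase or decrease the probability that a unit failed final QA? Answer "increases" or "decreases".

The stratified and pooled comparisons disagree (Line L wins within each in-process temperature band; Line X wins overall), so the answer turns on the causal role of in-process temperature band.
In-process temperature band here is a post-treatment variable shaped by the line; conditioning on it would introduce bias rather than remove it. The overall comparison is the causal one.
Pooled: Line X 18.1% vs Line L 24.2%; Line X is lower overall.

decreases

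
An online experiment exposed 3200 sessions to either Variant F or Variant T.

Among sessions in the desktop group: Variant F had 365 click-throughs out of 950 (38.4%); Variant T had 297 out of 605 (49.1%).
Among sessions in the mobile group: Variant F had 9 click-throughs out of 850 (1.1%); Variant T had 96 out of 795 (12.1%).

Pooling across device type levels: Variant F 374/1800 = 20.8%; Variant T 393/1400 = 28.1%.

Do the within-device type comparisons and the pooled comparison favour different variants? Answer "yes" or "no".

Within each device type level (desktop 38.4% vs 49.1%; mobile 1.1% vs 12.1%), Variant T has the higher rate every time. Pooled: 20.8% vs 28.1% — Variant T has the higher rate overall. They agree.

no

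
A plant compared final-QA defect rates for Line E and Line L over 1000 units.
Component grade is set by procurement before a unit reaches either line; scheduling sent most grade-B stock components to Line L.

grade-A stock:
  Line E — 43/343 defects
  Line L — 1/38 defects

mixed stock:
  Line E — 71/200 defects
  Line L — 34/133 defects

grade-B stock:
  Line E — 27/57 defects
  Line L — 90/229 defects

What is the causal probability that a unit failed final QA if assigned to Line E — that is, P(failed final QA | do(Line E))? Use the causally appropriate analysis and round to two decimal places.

Here component grade is a common cause — it drives both which line a case falls under and the outcome. The crude comparison mixes populations; the stratum-specific rates are the causally relevant ones.
Standardising Line E to the population component grade mix: 0.381·43/343 + 0.333·71/200 + 0.286·27/57 = 0.301.

0.30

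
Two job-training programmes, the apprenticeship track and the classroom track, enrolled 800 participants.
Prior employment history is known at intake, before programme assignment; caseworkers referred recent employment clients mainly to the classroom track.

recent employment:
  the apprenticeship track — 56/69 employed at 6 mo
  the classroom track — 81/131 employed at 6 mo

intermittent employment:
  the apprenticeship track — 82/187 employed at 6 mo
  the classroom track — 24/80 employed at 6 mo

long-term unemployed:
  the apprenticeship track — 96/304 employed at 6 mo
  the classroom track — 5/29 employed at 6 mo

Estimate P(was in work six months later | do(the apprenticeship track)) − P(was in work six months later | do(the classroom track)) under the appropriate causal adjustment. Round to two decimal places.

+0.15

Prior employment history satisfies the back-door criterion: it is not a descendant of the programme, and it blocks the spurious path from programme to outcome. Adjusting for it (i.e., using the within-prior employment history rates) gives the causal effect.
Adjusting over the population distribution of prior employment history: 0.250·(0.812−0.618) + 0.334·(0.439−0.300) + 0.416·(0.316−0.172) = +0.154.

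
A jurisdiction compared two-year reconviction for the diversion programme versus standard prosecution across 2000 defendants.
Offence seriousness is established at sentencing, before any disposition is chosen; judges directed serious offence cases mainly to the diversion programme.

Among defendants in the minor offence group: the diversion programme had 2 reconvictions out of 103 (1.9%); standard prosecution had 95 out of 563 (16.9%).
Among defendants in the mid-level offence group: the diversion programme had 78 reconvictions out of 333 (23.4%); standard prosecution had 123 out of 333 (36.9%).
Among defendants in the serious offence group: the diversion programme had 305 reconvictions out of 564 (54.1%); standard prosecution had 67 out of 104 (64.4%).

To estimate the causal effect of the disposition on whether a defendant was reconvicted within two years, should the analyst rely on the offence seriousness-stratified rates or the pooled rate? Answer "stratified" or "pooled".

stratified

Within every offence seriousness level the diversion programme has the lower rate, yet pooled standard prosecution does — Simpson's reversal.
Here offence seriousness is a common cause — it drives both which disposition a case falls under and the outcome. The crude comparison mixes populations; the stratum-specific rates are the causally relevant ones.
Within each level — minor offence: 1.9% vs 16.9%; mid-level offence: 23.4% vs 36.9%; serious offence: 54.1% vs 64.4% — the diversion programme is lower every time.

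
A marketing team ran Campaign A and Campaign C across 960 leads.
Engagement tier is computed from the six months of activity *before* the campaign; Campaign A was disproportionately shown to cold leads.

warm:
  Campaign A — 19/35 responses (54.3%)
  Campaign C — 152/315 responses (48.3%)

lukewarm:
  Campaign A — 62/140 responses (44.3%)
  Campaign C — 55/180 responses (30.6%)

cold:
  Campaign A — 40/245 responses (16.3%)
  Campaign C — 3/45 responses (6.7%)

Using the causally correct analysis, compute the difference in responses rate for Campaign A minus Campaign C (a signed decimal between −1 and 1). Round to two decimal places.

Since engagement tier is a pre-existing factor (not a product of the campaign) and it affects the outcome on its own, it is a confounder. The stratified rates, not the pooled rate, identify the causal effect.
Adjusting over the population distribution of engagement tier: 0.365·(0.543−0.483) + 0.333·(0.443−0.306) + 0.302·(0.163−0.067) = +0.097.

+0.10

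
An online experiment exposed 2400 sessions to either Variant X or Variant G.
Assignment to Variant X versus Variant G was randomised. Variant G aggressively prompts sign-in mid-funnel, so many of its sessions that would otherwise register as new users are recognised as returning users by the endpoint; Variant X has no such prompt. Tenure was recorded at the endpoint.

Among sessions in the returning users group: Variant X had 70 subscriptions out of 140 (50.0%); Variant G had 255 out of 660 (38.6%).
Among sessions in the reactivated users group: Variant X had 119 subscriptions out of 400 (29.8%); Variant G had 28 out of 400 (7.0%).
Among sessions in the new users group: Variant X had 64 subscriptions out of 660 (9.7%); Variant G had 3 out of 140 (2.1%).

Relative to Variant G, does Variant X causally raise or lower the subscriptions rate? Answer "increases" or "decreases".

decreases

The user tenure-specific comparison favours Variant X throughout, but the pooled figures favour Variant G. The question is whether to condition on user tenure.
User tenure is downstream of the variant. One should not condition on a consequence of treatment, so the overall rates are the right comparison.
Pooled: Variant X 21.1% vs Variant G 23.8%; Variant G is higher overall.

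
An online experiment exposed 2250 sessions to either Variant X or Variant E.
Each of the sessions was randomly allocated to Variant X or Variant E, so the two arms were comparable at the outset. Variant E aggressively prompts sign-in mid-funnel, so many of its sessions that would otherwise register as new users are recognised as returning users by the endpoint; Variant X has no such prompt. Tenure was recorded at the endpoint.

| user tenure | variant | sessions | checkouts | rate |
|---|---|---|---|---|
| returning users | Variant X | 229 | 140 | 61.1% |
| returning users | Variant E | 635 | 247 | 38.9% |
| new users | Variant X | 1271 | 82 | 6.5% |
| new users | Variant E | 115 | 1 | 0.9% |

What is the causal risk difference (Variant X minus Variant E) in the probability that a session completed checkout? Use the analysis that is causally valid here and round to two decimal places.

-0.18

Because the variant influences user tenure, user tenure is a post-treatment mediator, not a confounder. Stratifying on it would bias the estimate; the causal effect is the crude pooled difference.
The causal difference is the pooled difference: 0.148 − 0.331 = -0.183.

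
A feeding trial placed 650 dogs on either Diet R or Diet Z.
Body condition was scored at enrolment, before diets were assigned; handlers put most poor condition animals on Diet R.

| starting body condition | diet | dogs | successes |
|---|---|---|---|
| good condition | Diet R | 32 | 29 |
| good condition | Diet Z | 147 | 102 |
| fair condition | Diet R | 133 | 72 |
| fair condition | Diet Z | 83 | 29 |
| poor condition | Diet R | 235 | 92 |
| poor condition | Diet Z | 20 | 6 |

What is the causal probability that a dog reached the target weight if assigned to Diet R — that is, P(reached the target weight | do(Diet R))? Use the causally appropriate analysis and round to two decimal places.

Starting body condition satisfies the back-door criterion: it is not a descendant of the diet, and it blocks the spurious path from diet to outcome. Adjusting for it (i.e., using the within-starting body condition rates) gives the causal effect.
Standardising Diet R to the population starting body condition mix: 0.275·29/32 + 0.332·72/133 + 0.392·92/235 = 0.583.

0.58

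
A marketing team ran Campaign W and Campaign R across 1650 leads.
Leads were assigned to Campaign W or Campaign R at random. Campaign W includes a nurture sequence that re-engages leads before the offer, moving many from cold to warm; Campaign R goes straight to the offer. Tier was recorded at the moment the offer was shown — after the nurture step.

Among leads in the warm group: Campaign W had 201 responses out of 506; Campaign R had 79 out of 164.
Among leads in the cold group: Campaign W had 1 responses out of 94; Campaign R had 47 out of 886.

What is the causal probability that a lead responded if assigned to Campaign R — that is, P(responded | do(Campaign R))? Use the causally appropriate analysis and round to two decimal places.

The distribution of engagement tier is itself part of what the campaign does — it is an intermediate outcome. Holding it fixed would remove that part of the effect; the total effect is the pooled difference.
So P(outcome | do(Campaign R)) is just the pooled rate for Campaign R: 126/1050 = 0.120.

0.12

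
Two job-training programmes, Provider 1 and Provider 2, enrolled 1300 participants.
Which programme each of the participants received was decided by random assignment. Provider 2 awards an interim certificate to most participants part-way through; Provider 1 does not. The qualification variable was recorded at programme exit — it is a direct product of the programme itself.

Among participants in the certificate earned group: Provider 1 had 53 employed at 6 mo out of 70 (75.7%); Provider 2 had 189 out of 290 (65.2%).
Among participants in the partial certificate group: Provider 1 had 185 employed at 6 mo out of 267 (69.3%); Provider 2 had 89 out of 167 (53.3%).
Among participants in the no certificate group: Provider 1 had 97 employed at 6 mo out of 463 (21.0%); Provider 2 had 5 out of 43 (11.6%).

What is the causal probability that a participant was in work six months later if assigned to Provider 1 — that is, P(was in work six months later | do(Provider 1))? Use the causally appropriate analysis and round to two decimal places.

0.42

The distribution of qualification attained during the programme is itself part of what the programme does — it is an intermediate outcome. Holding it fixed would remove that part of the effect; the total effect is the pooled difference.
So P(outcome | do(Provider 1)) is just the pooled rate for Provider 1: 335/800 = 0.419.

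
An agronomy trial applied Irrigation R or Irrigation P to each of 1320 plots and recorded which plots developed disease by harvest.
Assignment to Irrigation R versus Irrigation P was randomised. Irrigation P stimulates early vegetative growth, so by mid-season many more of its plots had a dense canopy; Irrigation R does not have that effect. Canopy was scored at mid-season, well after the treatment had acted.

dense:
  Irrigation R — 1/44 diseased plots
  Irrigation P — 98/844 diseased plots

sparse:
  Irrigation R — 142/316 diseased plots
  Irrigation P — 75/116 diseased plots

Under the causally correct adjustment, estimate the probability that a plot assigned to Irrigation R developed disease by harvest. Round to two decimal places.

0.40

Mid-season canopy is downstream of the irrigation. One should not condition on a consequence of treatment, so the overall rates are the right comparison.
So P(outcome | do(Irrigation R)) is just the pooled rate for Irrigation R: 143/360 = 0.397.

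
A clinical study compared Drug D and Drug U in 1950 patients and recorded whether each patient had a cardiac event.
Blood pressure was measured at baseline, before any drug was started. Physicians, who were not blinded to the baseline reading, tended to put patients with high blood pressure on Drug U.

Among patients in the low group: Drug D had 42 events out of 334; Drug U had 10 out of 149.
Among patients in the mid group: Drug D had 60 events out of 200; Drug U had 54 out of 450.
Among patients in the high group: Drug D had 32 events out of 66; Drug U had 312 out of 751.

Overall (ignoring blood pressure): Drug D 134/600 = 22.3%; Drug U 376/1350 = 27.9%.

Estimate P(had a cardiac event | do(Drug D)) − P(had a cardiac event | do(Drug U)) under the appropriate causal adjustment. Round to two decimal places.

Drug U is lower inside every blood pressure stratum but Drug D is lower in aggregate. Whether to stratify depends on how blood pressure relates to the drug.
Here blood pressure is a common cause — it drives both which drug a case falls under and the outcome. The crude comparison mixes populations; the stratum-specific rates are the causally relevant ones.
Adjusting over the population distribution of blood pressure: 0.248·(0.126−0.067) + 0.333·(0.300−0.120) + 0.419·(0.485−0.415) = +0.104.

+0.10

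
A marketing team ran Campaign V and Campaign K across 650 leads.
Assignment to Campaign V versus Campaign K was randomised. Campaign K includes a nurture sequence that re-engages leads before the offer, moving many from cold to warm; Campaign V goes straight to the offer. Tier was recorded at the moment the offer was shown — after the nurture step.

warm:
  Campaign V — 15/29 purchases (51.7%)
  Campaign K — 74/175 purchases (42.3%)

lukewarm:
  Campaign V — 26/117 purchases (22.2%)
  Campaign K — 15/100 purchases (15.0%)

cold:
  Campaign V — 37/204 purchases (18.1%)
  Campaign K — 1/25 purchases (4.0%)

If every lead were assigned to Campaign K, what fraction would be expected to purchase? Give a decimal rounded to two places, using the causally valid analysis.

Stratifying would compare campaigns among leads the campaigns themselves sorted into engagement tier groups — a form of selection on an intermediate. The unconditioned pooled rates give the total causal effect.
So P(outcome | do(Campaign K)) is just the pooled rate for Campaign K: 90/300 = 0.300.

0.30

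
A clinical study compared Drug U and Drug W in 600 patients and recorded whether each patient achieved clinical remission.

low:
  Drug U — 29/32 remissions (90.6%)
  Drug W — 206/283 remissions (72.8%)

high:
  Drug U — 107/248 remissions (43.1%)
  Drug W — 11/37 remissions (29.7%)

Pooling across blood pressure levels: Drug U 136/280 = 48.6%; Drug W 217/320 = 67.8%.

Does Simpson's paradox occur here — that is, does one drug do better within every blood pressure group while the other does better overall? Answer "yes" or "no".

yes

Within each blood pressure level (low 90.6% vs 72.8%; high 43.1% vs 29.7%), Drug U has the higher rate every time. Pooled: 48.6% vs 67.8% — Drug W has the higher rate overall. The two comparisons disagree.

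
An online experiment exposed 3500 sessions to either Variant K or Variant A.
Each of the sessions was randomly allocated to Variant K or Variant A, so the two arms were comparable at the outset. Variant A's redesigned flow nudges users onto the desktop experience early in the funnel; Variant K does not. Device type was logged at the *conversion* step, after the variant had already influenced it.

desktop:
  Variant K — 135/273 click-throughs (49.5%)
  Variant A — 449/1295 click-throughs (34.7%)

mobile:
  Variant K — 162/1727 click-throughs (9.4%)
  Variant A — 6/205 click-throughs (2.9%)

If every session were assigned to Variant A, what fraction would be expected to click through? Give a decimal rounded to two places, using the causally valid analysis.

0.30

The distribution of device type is itself part of what the variant does — it is an intermediate outcome. Holding it fixed would remove that part of the effect; the total effect is the pooled difference.
So P(outcome | do(Variant A)) is just the pooled rate for Variant A: 455/1500 = 0.303.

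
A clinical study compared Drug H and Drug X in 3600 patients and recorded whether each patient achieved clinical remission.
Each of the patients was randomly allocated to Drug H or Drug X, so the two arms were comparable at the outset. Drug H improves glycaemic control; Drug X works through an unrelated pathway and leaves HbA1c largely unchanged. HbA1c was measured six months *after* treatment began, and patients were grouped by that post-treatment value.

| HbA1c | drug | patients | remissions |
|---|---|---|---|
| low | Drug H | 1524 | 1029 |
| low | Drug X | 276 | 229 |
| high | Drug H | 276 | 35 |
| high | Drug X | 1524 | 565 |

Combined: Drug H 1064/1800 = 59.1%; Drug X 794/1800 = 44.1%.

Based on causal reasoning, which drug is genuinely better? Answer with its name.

Drug H

HbA1c is downstream of the drug. One should not condition on a consequence of treatment, so the overall rates are the right comparison.
Pooled: Drug H 59.1% vs Drug X 44.1%; Drug H is higher overall.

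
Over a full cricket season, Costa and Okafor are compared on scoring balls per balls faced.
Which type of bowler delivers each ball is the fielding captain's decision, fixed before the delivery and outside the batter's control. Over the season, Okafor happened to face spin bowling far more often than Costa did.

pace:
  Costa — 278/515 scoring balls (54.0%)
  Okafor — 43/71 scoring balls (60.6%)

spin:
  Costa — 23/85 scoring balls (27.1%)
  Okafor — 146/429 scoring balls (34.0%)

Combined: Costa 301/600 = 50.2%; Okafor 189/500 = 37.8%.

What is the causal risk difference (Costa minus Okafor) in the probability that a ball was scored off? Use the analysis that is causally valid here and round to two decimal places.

Within every bowling type level Okafor has the higher rate, yet pooled Costa does — Simpson's reversal.
Nothing the player does changes bowling type; the imbalance is an allocation artefact. With bowling type also predicting the outcome, the pooled figure is confounded, and the within-stratum comparison is the causal one.
Adjusting over the population distribution of bowling type: 0.533·(0.540−0.606) + 0.467·(0.271−0.340) = -0.068.

-0.07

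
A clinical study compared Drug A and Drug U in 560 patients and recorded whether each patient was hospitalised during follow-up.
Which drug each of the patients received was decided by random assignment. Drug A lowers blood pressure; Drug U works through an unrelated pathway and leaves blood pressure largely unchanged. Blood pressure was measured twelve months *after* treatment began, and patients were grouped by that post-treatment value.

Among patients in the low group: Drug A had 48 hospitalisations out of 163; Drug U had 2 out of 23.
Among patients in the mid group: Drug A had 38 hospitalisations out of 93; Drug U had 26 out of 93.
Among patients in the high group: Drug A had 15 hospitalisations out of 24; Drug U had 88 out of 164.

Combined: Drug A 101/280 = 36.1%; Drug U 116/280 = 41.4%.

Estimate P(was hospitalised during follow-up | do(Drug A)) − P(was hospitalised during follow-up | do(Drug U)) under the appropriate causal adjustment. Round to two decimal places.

-0.05

Blood pressure is recorded after the drug and is itself shifted by it — it sits on the causal path from drug to outcome. Conditioning on a mediator would strip out part of the effect we want; the pooled comparison gives the total causal effect.
The causal difference is the pooled difference: 0.361 − 0.414 = -0.054.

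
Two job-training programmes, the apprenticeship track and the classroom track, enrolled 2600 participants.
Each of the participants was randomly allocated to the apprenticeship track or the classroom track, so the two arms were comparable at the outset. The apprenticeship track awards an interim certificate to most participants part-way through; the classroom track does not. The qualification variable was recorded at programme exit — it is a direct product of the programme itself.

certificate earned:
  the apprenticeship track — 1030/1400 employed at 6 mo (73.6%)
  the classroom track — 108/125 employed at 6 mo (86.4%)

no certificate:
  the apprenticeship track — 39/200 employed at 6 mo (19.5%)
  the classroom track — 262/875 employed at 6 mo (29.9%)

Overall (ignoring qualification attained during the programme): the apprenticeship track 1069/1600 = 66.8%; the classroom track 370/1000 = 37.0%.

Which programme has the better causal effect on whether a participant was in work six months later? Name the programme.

Stratifying would compare programmes among participants the programmes themselves sorted into qualification attained during the programme groups — a form of selection on an intermediate. The unconditioned pooled rates give the total causal effect.
Pooled: the apprenticeship track 66.8% vs the classroom track 37.0%; the apprenticeship track is higher overall.

the apprenticeship track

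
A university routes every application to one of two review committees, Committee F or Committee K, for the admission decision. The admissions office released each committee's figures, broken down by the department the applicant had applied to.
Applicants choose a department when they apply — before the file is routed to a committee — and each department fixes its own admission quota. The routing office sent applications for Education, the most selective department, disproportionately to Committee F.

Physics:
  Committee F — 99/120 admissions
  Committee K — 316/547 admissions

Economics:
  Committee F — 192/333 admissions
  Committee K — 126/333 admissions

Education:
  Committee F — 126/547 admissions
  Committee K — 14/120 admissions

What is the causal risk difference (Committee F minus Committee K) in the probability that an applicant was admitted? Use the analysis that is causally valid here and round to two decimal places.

+0.19

Nothing the review committee does changes department; the imbalance is an allocation artefact. With department also predicting the outcome, the pooled figure is confounded, and the within-stratum comparison is the causal one.
Adjusting over the population distribution of department: 0.334·(0.825−0.578) + 0.333·(0.577−0.378) + 0.334·(0.230−0.117) = +0.186.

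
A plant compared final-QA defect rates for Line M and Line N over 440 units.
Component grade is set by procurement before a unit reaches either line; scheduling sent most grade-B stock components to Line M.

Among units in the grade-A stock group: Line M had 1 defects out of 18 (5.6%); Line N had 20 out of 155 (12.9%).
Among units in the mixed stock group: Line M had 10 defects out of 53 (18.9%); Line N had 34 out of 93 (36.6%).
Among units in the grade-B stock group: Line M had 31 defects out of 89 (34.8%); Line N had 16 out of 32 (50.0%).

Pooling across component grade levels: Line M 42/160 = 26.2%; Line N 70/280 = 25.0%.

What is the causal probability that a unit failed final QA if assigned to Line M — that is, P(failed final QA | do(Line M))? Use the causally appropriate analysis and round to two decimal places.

Since component grade is a pre-existing factor (not a product of the line) and it affects the outcome on its own, it is a confounder. The stratified rates, not the pooled rate, identify the causal effect.
Standardising Line M to the population component grade mix: 0.393·1/18 + 0.332·10/53 + 0.275·31/89 = 0.180.

0.18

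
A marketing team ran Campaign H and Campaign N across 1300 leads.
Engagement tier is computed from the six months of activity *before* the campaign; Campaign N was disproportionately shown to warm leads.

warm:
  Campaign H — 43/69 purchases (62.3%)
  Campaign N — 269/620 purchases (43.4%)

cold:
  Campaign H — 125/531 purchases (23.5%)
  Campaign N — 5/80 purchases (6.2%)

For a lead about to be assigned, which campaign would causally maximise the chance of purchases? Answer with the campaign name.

Campaign H is higher inside every engagement tier stratum but Campaign N is higher in aggregate. Whether to stratify depends on how engagement tier relates to the campaign.
Engagement tier satisfies the back-door criterion: it is not a descendant of the campaign, and it blocks the spurious path from campaign to outcome. Adjusting for it (i.e., using the within-engagement tier rates) gives the causal effect.
Within each level — warm: 62.3% vs 43.4%; cold: 23.5% vs 6.2% — Campaign H is higher every time.

Campaign H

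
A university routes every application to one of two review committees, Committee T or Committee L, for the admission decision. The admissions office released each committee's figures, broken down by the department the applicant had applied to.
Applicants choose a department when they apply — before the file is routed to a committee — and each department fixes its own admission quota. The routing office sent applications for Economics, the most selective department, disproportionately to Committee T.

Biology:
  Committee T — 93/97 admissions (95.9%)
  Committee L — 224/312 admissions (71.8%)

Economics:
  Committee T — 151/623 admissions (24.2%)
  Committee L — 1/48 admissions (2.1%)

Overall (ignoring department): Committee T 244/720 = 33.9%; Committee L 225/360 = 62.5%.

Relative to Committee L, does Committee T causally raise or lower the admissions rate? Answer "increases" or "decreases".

increases

Here department is a common cause — it drives both which review committee a case falls under and the outcome. The crude comparison mixes populations; the stratum-specific rates are the causally relevant ones.
Within each level — Biology: 95.9% vs 71.8%; Economics: 24.2% vs 2.1% — Committee T is higher every time.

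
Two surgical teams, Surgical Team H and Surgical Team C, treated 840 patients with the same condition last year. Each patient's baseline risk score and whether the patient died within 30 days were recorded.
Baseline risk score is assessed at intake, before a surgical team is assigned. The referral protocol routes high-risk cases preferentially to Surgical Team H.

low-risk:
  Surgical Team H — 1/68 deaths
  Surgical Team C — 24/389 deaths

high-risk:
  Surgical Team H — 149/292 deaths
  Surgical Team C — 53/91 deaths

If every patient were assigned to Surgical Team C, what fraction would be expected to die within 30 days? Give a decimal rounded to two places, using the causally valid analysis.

0.30

The baseline risk score-specific comparison favours Surgical Team H throughout, but the pooled figures favour Surgical Team C. The question is whether to condition on baseline risk score.
Nothing the surgical team does changes baseline risk score; the imbalance is an allocation artefact. With baseline risk score also predicting the outcome, the pooled figure is confounded, and the within-stratum comparison is the causal one.
Standardising Surgical Team C to the population baseline risk score mix: 0.544·24/389 + 0.456·53/91 = 0.299.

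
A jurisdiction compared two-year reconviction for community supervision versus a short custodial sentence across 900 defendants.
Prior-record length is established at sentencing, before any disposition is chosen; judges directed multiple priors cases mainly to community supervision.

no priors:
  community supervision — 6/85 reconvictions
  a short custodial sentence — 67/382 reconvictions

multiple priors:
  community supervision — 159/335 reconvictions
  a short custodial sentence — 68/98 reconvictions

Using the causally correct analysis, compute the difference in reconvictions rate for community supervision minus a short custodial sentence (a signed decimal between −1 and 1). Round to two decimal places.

-0.16

community supervision is lower inside every prior-record length stratum but a short custodial sentence is lower in aggregate. Whether to stratify depends on how prior-record length relates to the disposition.
Prior-record length is set before the disposition has any effect — it is not caused by the disposition — and it independently drives the outcome. That makes it a confounder, so the causal comparison is within prior-record length levels.
Adjusting over the population distribution of prior-record length: 0.519·(0.071−0.175) + 0.481·(0.475−0.694) = -0.160.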